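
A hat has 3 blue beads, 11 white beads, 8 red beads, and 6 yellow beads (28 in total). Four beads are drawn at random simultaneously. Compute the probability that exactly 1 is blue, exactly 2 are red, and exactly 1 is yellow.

8/325

Unordered draws without replacement: count favorable combinations over C(28,4).
Favorable = C(3,1) · C(11,0) · C(8,2) · C(6,1) = 504; total = C(28,4) = 20475.
P = 504/20475 = 8/325 ≈ 0.0246.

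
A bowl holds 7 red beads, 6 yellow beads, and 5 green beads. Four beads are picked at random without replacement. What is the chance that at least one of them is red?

Use the complement: P(at least one red) = 1 − P(no red).
P(none) = C(11,4)/C(18,4) = 330/3060.
So P = 1 − 330/3060 = 91/102 ≈ 0.8922.

91/102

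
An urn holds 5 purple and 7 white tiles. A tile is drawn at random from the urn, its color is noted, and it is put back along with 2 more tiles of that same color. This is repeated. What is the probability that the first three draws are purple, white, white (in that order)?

Track the composition after each reinforcement of +2.
P = (5/12) · (7/14) · (9/16) = 15/128 ≈ 0.1172.

15/128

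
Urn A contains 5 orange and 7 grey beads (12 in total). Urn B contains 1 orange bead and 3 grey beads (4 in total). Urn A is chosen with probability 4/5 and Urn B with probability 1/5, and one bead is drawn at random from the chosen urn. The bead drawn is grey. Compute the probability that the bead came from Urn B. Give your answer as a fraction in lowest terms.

P(grey | Urn A) = 7/12; P(grey | Urn B) = 3/4.
P(grey) = 4/5·7/12 + 1/5·3/4 = 37/60.
By Bayes' rule, P(Urn B | grey) = 3/20 / 37/60 = 9/37 ≈ 0.2432.

9/37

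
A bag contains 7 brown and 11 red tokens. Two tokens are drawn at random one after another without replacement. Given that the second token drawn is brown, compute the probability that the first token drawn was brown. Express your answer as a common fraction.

P(first=brown and the second token drawn is brown) = (7/18)·(6/17) = 7/51.
P(the second token drawn is brown) = Σ over first color = 7/51 + 77/306 = 7/18.
By Bayes, P(first=brown | the second token drawn is brown) = 7/51 / 7/18 = 6/17 ≈ 0.3529.

6/17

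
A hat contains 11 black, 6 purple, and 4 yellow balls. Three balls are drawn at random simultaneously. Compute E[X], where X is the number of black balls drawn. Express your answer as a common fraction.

11/7

By linearity of expectation, E[X] = Σ P(draw i is black); by symmetry each draw (even without replacement) has P(black) = 11/21.
E[X] = 3 · 11/21 = 11/7 ≈ 1.5714.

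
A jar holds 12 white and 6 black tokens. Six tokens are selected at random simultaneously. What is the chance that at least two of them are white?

Sum the hypergeometric tail for j = 2,…,6 white tokens.
Favorable = C(12,2)·C(6,4) + C(12,3)·C(6,3) + C(12,4)·C(6,2) + C(12,5)·C(6,1) + C(12,6)·C(6,0) = 18491; total = C(18,6) = 18564.
P = 18491/18564 = 18491/18564 ≈ 0.9961.

18491/18564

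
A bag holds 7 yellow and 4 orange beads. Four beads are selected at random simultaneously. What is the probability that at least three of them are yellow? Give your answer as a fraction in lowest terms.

Sum the hypergeometric tail for j = 3,…,4 yellow beads.
Favorable = C(7,3)·C(4,1) + C(7,4)·C(4,0) = 175; total = C(11,4) = 330.
P = 175/330 = 35/66 ≈ 0.5303.

35/66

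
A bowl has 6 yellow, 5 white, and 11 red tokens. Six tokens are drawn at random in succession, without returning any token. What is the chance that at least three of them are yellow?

Sum the hypergeometric tail for j = 3,…,6 yellow tokens.
Favorable = C(6,3)·C(16,3) + C(6,4)·C(16,2) + C(6,5)·C(16,1) + C(6,6)·C(16,0) = 13097; total = C(22,6) = 74613.
P = 13097/74613 = 1871/10659 ≈ 0.1755.

1871/10659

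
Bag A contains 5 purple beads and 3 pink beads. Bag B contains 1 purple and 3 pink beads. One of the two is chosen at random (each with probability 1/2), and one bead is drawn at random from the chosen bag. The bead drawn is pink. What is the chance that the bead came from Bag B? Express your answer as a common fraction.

2/3

P(pink | Bag A) = 3/8; P(pink | Bag B) = 3/4.
P(pink) = 1/2·3/8 + 1/2·3/4 = 9/16.
By Bayes' rule, P(Bag B | pink) = 3/8 / 9/16 = 2/3 ≈ 0.6667.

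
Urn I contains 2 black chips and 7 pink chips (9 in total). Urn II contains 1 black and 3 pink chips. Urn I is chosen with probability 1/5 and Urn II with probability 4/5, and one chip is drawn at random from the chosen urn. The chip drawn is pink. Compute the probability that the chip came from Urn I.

P(pink | Urn I) = 7/9; P(pink | Urn II) = 3/4.
P(pink) = 1/5·7/9 + 4/5·3/4 = 34/45.
By Bayes' rule, P(Urn I | pink) = 7/45 / 34/45 = 7/34 ≈ 0.2059.

7/34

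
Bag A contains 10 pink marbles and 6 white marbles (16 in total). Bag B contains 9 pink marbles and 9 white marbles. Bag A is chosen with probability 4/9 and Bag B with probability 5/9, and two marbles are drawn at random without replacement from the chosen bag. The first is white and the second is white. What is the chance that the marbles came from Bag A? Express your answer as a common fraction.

17/57

P(E | Bag A) = 1/8; P(E | Bag B) = 4/17.
P(E) = 4/9·1/8 + 5/9·4/17 = 19/102.
By Bayes' rule, P(Bag A | E) = 1/18 / 19/102 = 17/57 ≈ 0.2982.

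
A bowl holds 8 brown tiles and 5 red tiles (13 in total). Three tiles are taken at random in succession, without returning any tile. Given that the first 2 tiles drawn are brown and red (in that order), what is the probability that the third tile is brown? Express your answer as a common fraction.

7/11

After removing 1 brown, 1 red, the bowl has 7 brown out of 11 remaining.
P(third is brown | given) = 7/11 ≈ 0.6364.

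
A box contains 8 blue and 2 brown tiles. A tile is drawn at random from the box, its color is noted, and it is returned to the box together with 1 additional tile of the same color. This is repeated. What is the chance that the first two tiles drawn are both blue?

36/55

After a blue draw the box holds 9 blue out of 11.
P = (8/10)·(9/11) = 36/55 ≈ 0.6545.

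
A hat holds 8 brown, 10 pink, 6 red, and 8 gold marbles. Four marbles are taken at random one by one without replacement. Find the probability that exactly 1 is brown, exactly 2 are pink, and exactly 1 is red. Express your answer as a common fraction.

Unordered draws without replacement: count favorable combinations over C(32,4).
Favorable = C(8,1) · C(10,2) · C(6,1) · C(8,0) = 2160; total = C(32,4) = 35960.
P = 2160/35960 = 54/899 ≈ 0.0601.

54/899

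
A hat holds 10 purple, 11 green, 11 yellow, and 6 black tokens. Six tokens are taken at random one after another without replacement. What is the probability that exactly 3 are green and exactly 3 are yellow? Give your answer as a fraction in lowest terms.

825/83657

Unordered draws without replacement: count favorable combinations over C(38,6).
Favorable = C(10,0) · C(11,3) · C(11,3) · C(6,0) = 27225; total = C(38,6) = 2760681.
P = 27225/2760681 = 825/83657 ≈ 0.0099.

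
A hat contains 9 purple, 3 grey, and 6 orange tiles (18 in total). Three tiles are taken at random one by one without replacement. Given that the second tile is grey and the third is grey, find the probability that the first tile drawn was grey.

P(first=grey and the second tile is grey and the third is grey) = (3/18)·(2/17)·(1/16) = 1/816.
P(E) = Σ over first color = 3/272 + 1/816 + 1/136 = 1/51.
By Bayes, P(first=grey | E) = 1/816 / 1/51 = 1/16 ≈ 0.0625.

1/16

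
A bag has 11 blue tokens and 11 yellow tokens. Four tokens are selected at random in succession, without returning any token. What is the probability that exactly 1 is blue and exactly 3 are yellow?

33/133

Unordered draws without replacement: count favorable combinations over C(22,4).
Favorable = C(11,1) · C(11,3) = 1815; total = C(22,4) = 7315.
P = 1815/7315 = 33/133 ≈ 0.2481.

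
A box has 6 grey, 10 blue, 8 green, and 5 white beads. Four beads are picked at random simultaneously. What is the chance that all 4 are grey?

5/7917

Unordered draws without replacement: count favorable combinations over C(29,4).
Favorable = C(6,4) · C(10,0) · C(8,0) · C(5,0) = 15; total = C(29,4) = 23751.
P = 15/23751 = 5/7917 ≈ 0.0006.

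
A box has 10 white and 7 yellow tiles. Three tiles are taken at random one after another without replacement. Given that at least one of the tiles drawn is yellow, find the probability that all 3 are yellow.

1/16

P(all 3 yellow) = C(7,3)/C(17,3) = 7/136; P(at least one yellow) = 1 − C(10,3)/C(17,3) = 14/17.
Since 'all 3 yellow' ⊆ 'at least one yellow', P(all 3 | at least one) = 7/136 / 14/17 = 1/16 ≈ 0.0625.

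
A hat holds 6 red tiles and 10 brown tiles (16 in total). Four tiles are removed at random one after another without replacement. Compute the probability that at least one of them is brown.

361/364

Use the complement: P(at least one brown) = 1 − P(no brown).
P(none) = C(6,4)/C(16,4) = 15/1820.
So P = 1 − 15/1820 = 361/364 ≈ 0.9918.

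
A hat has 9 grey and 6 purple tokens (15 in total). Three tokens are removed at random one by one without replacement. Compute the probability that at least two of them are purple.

Sum the hypergeometric tail for j = 2,…,3 purple tokens.
Favorable = C(6,2)·C(9,1) + C(6,3)·C(9,0) = 155; total = C(15,3) = 455.
P = 155/455 = 31/91 ≈ 0.3407.

31/91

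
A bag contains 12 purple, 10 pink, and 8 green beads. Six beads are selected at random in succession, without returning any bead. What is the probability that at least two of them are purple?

Sum the hypergeometric tail for j = 2,…,6 purple beads.
Favorable = C(12,2)·C(18,4) + C(12,3)·C(18,3) + C(12,4)·C(18,2) + C(12,5)·C(18,1) + C(12,6)·C(18,0) = 472395; total = C(30,6) = 593775.
P = 472395/593775 = 4499/5655 ≈ 0.7956.

4499/5655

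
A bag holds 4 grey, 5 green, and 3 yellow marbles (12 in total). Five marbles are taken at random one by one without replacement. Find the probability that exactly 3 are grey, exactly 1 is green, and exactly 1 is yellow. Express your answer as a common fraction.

Unordered draws without replacement: count favorable combinations over C(12,5).
Favorable = C(4,3) · C(5,1) · C(3,1) = 60; total = C(12,5) = 792.
P = 60/792 = 5/66 ≈ 0.0758.

5/66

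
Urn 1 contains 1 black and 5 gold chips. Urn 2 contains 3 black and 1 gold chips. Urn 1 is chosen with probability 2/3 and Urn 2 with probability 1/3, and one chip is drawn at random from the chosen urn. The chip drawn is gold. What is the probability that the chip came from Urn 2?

3/23

P(gold | Urn 1) = 5/6; P(gold | Urn 2) = 1/4.
P(gold) = 2/3·5/6 + 1/3·1/4 = 23/36.
By Bayes' rule, P(Urn 2 | gold) = 1/12 / 23/36 = 3/23 ≈ 0.1304.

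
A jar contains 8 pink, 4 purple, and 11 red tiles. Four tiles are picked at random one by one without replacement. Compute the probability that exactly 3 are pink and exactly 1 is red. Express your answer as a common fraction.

Unordered draws without replacement: count favorable combinations over C(23,4).
Favorable = C(8,3) · C(4,0) · C(11,1) = 616; total = C(23,4) = 8855.
P = 616/8855 = 8/115 ≈ 0.0696.

8/115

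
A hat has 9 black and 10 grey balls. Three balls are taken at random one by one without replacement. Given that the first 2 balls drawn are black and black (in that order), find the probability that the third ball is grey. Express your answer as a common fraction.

After removing 2 black, the hat has 10 grey out of 17 remaining.
P(third is grey | given) = 10/17 ≈ 0.5882.

10/17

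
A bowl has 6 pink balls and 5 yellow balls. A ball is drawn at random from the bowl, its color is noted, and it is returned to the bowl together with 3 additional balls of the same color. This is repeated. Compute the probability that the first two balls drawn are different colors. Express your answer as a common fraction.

Either yellow then pink, or pink then yellow; after the first draw the total is 14.
P = (5/11)·(6/14) + (6/11)·(5/14) = 30/77 ≈ 0.3896.

30/77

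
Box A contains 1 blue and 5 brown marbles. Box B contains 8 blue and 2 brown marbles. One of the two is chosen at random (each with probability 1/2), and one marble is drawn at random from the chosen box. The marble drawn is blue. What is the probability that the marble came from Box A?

P(blue | Box A) = 1/6; P(blue | Box B) = 4/5.
P(blue) = 1/2·1/6 + 1/2·4/5 = 29/60.
By Bayes' rule, P(Box A | blue) = 1/12 / 29/60 = 5/29 ≈ 0.1724.

5/29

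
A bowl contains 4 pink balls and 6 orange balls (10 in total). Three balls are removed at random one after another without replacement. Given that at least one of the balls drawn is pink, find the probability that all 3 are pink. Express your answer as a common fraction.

P(all 3 pink) = C(4,3)/C(10,3) = 1/30; P(at least one pink) = 1 − C(6,3)/C(10,3) = 5/6.
Since 'all 3 pink' ⊆ 'at least one pink', P(all 3 | at least one) = 1/30 / 5/6 = 1/25 ≈ 0.0400.

1/25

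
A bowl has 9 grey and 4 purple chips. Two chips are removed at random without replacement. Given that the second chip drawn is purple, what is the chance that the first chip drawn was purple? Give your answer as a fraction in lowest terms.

1/4

P(first=purple and the second chip drawn is purple) = (4/13)·(3/12) = 1/13.
P(the second chip drawn is purple) = Σ over first color = 3/13 + 1/13 = 4/13.
By Bayes, P(first=purple | the second chip drawn is purple) = 1/13 / 4/13 = 1/4 ≈ 0.2500.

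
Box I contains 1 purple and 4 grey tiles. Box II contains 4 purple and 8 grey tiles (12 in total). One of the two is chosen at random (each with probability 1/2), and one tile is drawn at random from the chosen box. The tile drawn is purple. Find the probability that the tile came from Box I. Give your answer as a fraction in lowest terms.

3/8

P(purple | Box I) = 1/5; P(purple | Box II) = 1/3.
P(purple) = 1/2·1/5 + 1/2·1/3 = 4/15.
By Bayes' rule, P(Box I | purple) = 1/10 / 4/15 = 3/8 ≈ 0.3750.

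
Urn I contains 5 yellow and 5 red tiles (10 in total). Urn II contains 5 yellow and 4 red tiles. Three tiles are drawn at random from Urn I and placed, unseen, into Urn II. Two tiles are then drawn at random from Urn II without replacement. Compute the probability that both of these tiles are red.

Condition on how many of the transferred tiles are red (from Urn I: 5 red of 10; then Urn II has 12 total).
  0 red: C(5,0)C(5,3)/C(10,3) = 1/12; then P = C(4,2)/C(12,2) = 1/11
  1 red: C(5,1)C(5,2)/C(10,3) = 5/12; then P = C(5,2)/C(12,2) = 5/33
  2 red: C(5,2)C(5,1)/C(10,3) = 5/12; then P = C(6,2)/C(12,2) = 5/22
  3 red: C(5,3)C(5,0)/C(10,3) = 1/12; then P = C(7,2)/C(12,2) = 7/22
P(both red) = 19/99 ≈ 0.1919.

19/99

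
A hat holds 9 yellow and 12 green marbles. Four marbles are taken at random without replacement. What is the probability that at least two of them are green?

77/95

Sum the hypergeometric tail for j = 2,…,4 green marbles.
Favorable = C(12,2)·C(9,2) + C(12,3)·C(9,1) + C(12,4)·C(9,0) = 4851; total = C(21,4) = 5985.
P = 4851/5985 = 77/95 ≈ 0.8105.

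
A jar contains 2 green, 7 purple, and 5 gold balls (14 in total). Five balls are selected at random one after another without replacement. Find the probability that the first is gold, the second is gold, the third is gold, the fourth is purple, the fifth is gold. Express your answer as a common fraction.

1/286

Multiply the conditional probability of each draw in order, without replacement, so each draw removes one from its color and from the total.
P = (5/14) · (4/13) · (3/12) · (7/11) · (2/10) = 1/286 ≈ 0.0035.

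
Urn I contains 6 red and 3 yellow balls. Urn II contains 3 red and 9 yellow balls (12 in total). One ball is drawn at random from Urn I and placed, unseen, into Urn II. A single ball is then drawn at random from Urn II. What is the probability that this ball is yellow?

28/39

Condition on how many of the transferred balls are yellow (from Urn I: 3 yellow of 9; then Urn II has 13 total).
  0 yellow: C(3,0)C(6,1)/C(9,1) = 2/3; then P = 9/13
  1 yellow: C(3,1)C(6,0)/C(9,1) = 1/3; then P = 10/13
P(yellow from Urn II) = 28/39 ≈ 0.7179.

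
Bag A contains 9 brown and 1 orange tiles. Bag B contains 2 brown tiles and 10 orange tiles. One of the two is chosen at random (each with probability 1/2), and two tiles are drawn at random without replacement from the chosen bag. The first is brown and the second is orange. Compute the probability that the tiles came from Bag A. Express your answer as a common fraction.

33/83

P(E | Bag A) = 1/10; P(E | Bag B) = 5/33.
P(E) = 1/2·1/10 + 1/2·5/33 = 83/660.
By Bayes' rule, P(Bag A | E) = 1/20 / 83/660 = 33/83 ≈ 0.3976.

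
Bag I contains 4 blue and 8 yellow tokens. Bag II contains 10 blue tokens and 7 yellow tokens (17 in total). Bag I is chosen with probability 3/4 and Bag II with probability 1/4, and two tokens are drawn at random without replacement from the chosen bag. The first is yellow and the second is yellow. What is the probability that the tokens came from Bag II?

P(E | Bag I) = 14/33; P(E | Bag II) = 21/136.
P(E) = 3/4·14/33 + 1/4·21/136 = 2135/5984.
By Bayes' rule, P(Bag II | E) = 21/544 / 2135/5984 = 33/305 ≈ 0.1082.

33/305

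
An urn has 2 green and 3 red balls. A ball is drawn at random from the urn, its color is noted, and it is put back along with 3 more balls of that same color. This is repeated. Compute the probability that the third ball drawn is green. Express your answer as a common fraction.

Sum over the four possibilities for the first two draws (green/not-green each), tracking how the green count and total change by +3 per draw.
P(third is green) = 2/5 ≈ 0.4000. (In a Pólya urn every draw has the same marginal probability 2/5.)

2/5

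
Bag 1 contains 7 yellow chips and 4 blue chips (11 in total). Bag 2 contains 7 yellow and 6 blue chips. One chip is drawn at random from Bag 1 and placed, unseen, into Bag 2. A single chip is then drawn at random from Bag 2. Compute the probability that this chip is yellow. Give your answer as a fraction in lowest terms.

Condition on how many of the transferred chips are yellow (from Bag 1: 7 yellow of 11; then Bag 2 has 14 total).
  0 yellow: C(7,0)C(4,1)/C(11,1) = 4/11; then P = 7/14
  1 yellow: C(7,1)C(4,0)/C(11,1) = 7/11; then P = 8/14
P(yellow from Bag 2) = 6/11 ≈ 0.5455.

6/11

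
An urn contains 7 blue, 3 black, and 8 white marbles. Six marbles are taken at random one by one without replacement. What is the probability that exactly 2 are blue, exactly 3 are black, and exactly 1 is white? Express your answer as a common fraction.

2/221

Unordered draws without replacement: count favorable combinations over C(18,6).
Favorable = C(7,2) · C(3,3) · C(8,1) = 168; total = C(18,6) = 18564.
P = 168/18564 = 2/221 ≈ 0.0090.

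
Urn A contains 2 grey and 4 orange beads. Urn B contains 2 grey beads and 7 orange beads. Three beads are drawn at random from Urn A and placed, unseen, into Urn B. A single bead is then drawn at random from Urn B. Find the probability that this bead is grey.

1/4

Condition on how many of the transferred beads are grey (from Urn A: 2 grey of 6; then Urn B has 12 total).
  0 grey: C(2,0)C(4,3)/C(6,3) = 1/5; then P = 2/12
  1 grey: C(2,1)C(4,2)/C(6,3) = 3/5; then P = 3/12
  2 grey: C(2,2)C(4,1)/C(6,3) = 1/5; then P = 4/12
P(grey from Urn B) = 1/4 ≈ 0.2500.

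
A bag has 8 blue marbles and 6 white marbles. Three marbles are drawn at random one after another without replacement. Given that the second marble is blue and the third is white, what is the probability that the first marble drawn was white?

P(first=white and the second marble is blue and the third is white) = (6/14)·(8/13)·(5/12) = 10/91.
P(E) = Σ over first color = 2/13 + 10/91 = 24/91.
By Bayes, P(first=white | E) = 10/91 / 24/91 = 5/12 ≈ 0.4167.

5/12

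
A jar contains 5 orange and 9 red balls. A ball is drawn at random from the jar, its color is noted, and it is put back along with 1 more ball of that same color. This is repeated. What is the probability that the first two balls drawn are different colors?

Either orange then red, or red then orange; after the first draw the total is 15.
P = (5/14)·(9/15) + (9/14)·(5/15) = 3/7 ≈ 0.4286.

3/7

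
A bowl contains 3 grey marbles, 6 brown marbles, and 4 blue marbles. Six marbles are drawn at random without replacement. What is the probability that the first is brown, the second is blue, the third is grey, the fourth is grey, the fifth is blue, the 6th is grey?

Multiply the conditional probability of each draw in order, without replacement, so each draw removes one from its color and from the total.
P = (6/13) · (4/12) · (3/11) · (2/10) · (3/9) · (1/8) = 1/2860 ≈ 0.0003.

1/2860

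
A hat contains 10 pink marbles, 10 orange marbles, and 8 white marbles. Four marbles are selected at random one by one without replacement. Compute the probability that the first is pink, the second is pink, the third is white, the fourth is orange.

4/273

Multiply the conditional probability of each draw in order, without replacement, so each draw removes one from its color and from the total.
P = (10/28) · (9/27) · (8/26) · (10/25) = 4/273 ≈ 0.0147.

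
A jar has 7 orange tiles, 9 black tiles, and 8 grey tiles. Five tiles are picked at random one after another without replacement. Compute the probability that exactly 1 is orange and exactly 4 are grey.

Unordered draws without replacement: count favorable combinations over C(24,5).
Favorable = C(7,1) · C(9,0) · C(8,4) = 490; total = C(24,5) = 42504.
P = 490/42504 = 35/3036 ≈ 0.0115.

35/3036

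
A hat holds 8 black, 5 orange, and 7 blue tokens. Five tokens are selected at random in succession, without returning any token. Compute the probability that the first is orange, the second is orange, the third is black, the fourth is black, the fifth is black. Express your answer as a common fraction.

7/1938

Multiply the conditional probability of each draw in order, without replacement, so each draw removes one from its color and from the total.
P = (5/20) · (4/19) · (8/18) · (7/17) · (6/16) = 7/1938 ≈ 0.0036.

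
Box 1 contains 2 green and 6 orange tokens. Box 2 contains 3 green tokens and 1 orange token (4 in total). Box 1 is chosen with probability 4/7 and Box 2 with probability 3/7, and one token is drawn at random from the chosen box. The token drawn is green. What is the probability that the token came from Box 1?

P(green | Box 1) = 1/4; P(green | Box 2) = 3/4.
P(green) = 4/7·1/4 + 3/7·3/4 = 13/28.
By Bayes' rule, P(Box 1 | green) = 1/7 / 13/28 = 4/13 ≈ 0.3077.

4/13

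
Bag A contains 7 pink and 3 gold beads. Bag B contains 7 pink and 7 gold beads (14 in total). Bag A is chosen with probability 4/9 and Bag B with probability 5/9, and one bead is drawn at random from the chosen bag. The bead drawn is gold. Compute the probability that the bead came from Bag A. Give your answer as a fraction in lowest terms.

P(gold | Bag A) = 3/10; P(gold | Bag B) = 1/2.
P(gold) = 4/9·3/10 + 5/9·1/2 = 37/90.
By Bayes' rule, P(Bag A | gold) = 2/15 / 37/90 = 12/37 ≈ 0.3243.

12/37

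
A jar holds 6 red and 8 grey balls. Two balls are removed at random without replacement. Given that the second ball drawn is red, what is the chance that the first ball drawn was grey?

8/13

P(first=grey and the second ball drawn is red) = (8/14)·(6/13) = 24/91.
P(the second ball drawn is red) = Σ over first color = 15/91 + 24/91 = 3/7.
By Bayes, P(first=grey | the second ball drawn is red) = 24/91 / 3/7 = 8/13 ≈ 0.6154.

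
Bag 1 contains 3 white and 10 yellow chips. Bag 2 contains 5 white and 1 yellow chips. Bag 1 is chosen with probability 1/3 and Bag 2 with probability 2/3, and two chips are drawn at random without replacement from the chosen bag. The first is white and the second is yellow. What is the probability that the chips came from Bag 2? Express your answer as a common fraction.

P(E | Bag 1) = 5/26; P(E | Bag 2) = 1/6.
P(E) = 1/3·5/26 + 2/3·1/6 = 41/234.
By Bayes' rule, P(Bag 2 | E) = 1/9 / 41/234 = 26/41 ≈ 0.6341.

26/41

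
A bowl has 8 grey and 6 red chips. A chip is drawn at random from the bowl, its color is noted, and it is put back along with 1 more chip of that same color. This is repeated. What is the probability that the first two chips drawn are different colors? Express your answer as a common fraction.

16/35

Either red then grey, or grey then red; after the first draw the total is 15.
P = (6/14)·(8/15) + (8/14)·(6/15) = 16/35 ≈ 0.4571.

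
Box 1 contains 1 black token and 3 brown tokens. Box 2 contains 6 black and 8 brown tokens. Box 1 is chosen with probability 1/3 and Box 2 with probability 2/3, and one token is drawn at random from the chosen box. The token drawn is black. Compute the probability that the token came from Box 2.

P(black | Box 1) = 1/4; P(black | Box 2) = 3/7.
P(black) = 1/3·1/4 + 2/3·3/7 = 31/84.
By Bayes' rule, P(Box 2 | black) = 2/7 / 31/84 = 24/31 ≈ 0.7742.

24/31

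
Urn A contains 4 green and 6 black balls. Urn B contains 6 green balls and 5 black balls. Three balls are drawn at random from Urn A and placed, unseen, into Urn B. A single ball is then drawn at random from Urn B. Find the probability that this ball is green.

Condition on how many of the transferred balls are green (from Urn A: 4 green of 10; then Urn B has 14 total).
  0 green: C(4,0)C(6,3)/C(10,3) = 1/6; then P = 6/14
  1 green: C(4,1)C(6,2)/C(10,3) = 1/2; then P = 7/14
  2 green: C(4,2)C(6,1)/C(10,3) = 3/10; then P = 8/14
  3 green: C(4,3)C(6,0)/C(10,3) = 1/30; then P = 9/14
P(green from Urn B) = 18/35 ≈ 0.5143.

18/35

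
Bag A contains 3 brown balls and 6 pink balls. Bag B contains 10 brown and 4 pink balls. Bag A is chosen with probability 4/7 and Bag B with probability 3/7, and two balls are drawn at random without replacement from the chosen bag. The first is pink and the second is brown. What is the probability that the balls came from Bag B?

P(E | Bag A) = 1/4; P(E | Bag B) = 20/91.
P(E) = 4/7·1/4 + 3/7·20/91 = 151/637.
By Bayes' rule, P(Bag B | E) = 60/637 / 151/637 = 60/151 ≈ 0.3974.

60/151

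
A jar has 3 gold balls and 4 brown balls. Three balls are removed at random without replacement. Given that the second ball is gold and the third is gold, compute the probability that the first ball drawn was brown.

4/5

P(first=brown and the second ball is gold and the third is gold) = (4/7)·(3/6)·(2/5) = 4/35.
P(E) = Σ over first color = 1/35 + 4/35 = 1/7.
By Bayes, P(first=brown | E) = 4/35 / 1/7 = 4/5 ≈ 0.8000.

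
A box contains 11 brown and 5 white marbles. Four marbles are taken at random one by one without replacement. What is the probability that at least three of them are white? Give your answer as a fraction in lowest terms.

Sum the hypergeometric tail for j = 3,…,4 white marbles.
Favorable = C(5,3)·C(11,1) + C(5,4)·C(11,0) = 115; total = C(16,4) = 1820.
P = 115/1820 = 23/364 ≈ 0.0632.

23/364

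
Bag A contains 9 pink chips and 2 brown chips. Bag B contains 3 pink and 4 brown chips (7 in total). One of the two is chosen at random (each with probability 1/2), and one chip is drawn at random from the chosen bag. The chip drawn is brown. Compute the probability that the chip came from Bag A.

7/29

P(brown | Bag A) = 2/11; P(brown | Bag B) = 4/7.
P(brown) = 1/2·2/11 + 1/2·4/7 = 29/77.
By Bayes' rule, P(Bag A | brown) = 1/11 / 29/77 = 7/29 ≈ 0.2414.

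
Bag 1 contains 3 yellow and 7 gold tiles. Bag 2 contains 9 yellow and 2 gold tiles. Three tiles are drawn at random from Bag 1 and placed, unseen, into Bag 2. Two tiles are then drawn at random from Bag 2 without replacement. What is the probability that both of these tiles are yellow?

443/910

Condition on how many of the transferred tiles are yellow (from Bag 1: 3 yellow of 10; then Bag 2 has 14 total).
  0 yellow: C(3,0)C(7,3)/C(10,3) = 7/24; then P = C(9,2)/C(14,2) = 36/91
  1 yellow: C(3,1)C(7,2)/C(10,3) = 21/40; then P = C(10,2)/C(14,2) = 45/91
  2 yellow: C(3,2)C(7,1)/C(10,3) = 7/40; then P = C(11,2)/C(14,2) = 55/91
  3 yellow: C(3,3)C(7,0)/C(10,3) = 1/120; then P = C(12,2)/C(14,2) = 66/91
P(both yellow) = 443/910 ≈ 0.4868.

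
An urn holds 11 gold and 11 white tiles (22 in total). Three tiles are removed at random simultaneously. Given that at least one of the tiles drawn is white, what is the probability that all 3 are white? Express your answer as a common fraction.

3/25

P(all 3 white) = C(11,3)/C(22,3) = 3/28; P(at least one white) = 1 − C(11,3)/C(22,3) = 25/28.
Since 'all 3 white' ⊆ 'at least one white', P(all 3 | at least one) = 3/28 / 25/28 = 3/25 ≈ 0.1200.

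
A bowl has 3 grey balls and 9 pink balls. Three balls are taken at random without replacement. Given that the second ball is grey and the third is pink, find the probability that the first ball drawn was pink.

P(first=pink and the second ball is grey and the third is pink) = (9/12)·(3/11)·(8/10) = 9/55.
P(E) = Σ over first color = 9/220 + 9/55 = 9/44.
By Bayes, P(first=pink | E) = 9/55 / 9/44 = 4/5 ≈ 0.8000.

4/5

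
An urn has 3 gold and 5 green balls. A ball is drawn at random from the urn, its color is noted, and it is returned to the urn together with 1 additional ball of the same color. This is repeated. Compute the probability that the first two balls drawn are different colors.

5/12

Either gold then green, or green then gold; after the first draw the total is 9.
P = (3/8)·(5/9) + (5/8)·(3/9) = 5/12 ≈ 0.4167.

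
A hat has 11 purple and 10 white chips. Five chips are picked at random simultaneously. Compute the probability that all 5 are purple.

22/969

Unordered draws without replacement: count favorable combinations over C(21,5).
Favorable = C(11,5) · C(10,0) = 462; total = C(21,5) = 20349.
P = 462/20349 = 22/969 ≈ 0.0227.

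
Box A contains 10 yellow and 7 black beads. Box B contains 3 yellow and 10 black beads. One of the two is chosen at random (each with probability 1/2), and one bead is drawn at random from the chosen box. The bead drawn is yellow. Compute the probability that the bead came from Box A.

P(yellow | Box A) = 10/17; P(yellow | Box B) = 3/13.
P(yellow) = 1/2·10/17 + 1/2·3/13 = 181/442.
By Bayes' rule, P(Box A | yellow) = 5/17 / 181/442 = 130/181 ≈ 0.7182.

130/181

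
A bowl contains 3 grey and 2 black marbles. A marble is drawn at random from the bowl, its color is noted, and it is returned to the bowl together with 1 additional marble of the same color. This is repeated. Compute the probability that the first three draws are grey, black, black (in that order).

3/35

Track the composition after each reinforcement of +1.
P = (3/5) · (2/6) · (3/7) = 3/35 ≈ 0.0857.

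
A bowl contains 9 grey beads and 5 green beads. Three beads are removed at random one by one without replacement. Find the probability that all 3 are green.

5/182

Unordered draws without replacement: count favorable combinations over C(14,3).
Favorable = C(9,0) · C(5,3) = 10; total = C(14,3) = 364.
P = 10/364 = 5/182 ≈ 0.0275.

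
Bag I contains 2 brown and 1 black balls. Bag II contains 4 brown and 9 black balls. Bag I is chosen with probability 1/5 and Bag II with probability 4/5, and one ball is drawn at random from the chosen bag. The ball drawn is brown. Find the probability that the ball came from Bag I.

13/37

P(brown | Bag I) = 2/3; P(brown | Bag II) = 4/13.
P(brown) = 1/5·2/3 + 4/5·4/13 = 74/195.
By Bayes' rule, P(Bag I | brown) = 2/15 / 74/195 = 13/37 ≈ 0.3514.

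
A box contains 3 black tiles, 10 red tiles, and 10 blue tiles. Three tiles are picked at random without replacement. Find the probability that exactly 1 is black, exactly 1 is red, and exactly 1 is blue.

Unordered draws without replacement: count favorable combinations over C(23,3).
Favorable = C(3,1) · C(10,1) · C(10,1) = 300; total = C(23,3) = 1771.
P = 300/1771 = 300/1771 ≈ 0.1694.

300/1771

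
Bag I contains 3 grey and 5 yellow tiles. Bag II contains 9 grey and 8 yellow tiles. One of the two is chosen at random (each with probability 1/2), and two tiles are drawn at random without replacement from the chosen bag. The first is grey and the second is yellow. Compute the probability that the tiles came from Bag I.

P(E | Bag I) = 15/56; P(E | Bag II) = 9/34.
P(E) = 1/2·15/56 + 1/2·9/34 = 507/1904.
By Bayes' rule, P(Bag I | E) = 15/112 / 507/1904 = 85/169 ≈ 0.5030.

85/169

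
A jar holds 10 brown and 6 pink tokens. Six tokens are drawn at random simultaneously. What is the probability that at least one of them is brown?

Use the complement: P(at least one brown) = 1 − P(no brown).
P(none) = C(6,6)/C(16,6) = 1/8008.
So P = 1 − 1/8008 = 8007/8008 ≈ 0.9999.

8007/8008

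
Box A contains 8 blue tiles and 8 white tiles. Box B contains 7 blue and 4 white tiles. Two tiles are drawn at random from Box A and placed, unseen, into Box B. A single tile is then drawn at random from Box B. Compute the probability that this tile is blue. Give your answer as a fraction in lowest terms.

8/13

Condition on how many of the transferred tiles are blue (from Box A: 8 blue of 16; then Box B has 13 total).
  0 blue: C(8,0)C(8,2)/C(16,2) = 7/30; then P = 7/13
  1 blue: C(8,1)C(8,1)/C(16,2) = 8/15; then P = 8/13
  2 blue: C(8,2)C(8,0)/C(16,2) = 7/30; then P = 9/13
P(blue from Box B) = 8/13 ≈ 0.6154.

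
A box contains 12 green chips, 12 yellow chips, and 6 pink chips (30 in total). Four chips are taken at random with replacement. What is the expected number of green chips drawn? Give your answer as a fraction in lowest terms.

8/5

By linearity of expectation, E[X] = Σ P(draw i is green); each independent draw has P(green) = 12/30.
E[X] = 4 · 12/30 = 8/5 ≈ 1.6000.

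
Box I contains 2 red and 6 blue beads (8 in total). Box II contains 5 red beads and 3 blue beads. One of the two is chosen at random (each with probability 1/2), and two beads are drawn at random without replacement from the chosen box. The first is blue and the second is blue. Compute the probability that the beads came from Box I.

P(E | Box I) = 15/28; P(E | Box II) = 3/28.
P(E) = 1/2·15/28 + 1/2·3/28 = 9/28.
By Bayes' rule, P(Box I | E) = 15/56 / 9/28 = 5/6 ≈ 0.8333.

5/6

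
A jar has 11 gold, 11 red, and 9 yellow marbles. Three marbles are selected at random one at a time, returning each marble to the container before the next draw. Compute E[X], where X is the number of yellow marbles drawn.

27/31

By linearity of expectation, E[X] = Σ P(draw i is yellow); each independent draw has P(yellow) = 9/31.
E[X] = 3 · 9/31 = 27/31 ≈ 0.8710.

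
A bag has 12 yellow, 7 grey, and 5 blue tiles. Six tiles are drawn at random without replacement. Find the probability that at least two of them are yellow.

Sum the hypergeometric tail for j = 2,…,6 yellow tiles.
Favorable = C(12,2)·C(12,4) + C(12,3)·C(12,3) + C(12,4)·C(12,2) + C(12,5)·C(12,1) + C(12,6)·C(12,0) = 124168; total = C(24,6) = 134596.
P = 124168/134596 = 2822/3059 ≈ 0.9225.

2822/3059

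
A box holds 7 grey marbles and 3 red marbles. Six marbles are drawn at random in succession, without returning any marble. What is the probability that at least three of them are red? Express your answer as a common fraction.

Sum the hypergeometric tail for j = 3,…,3 red marbles.
Favorable = C(3,3)·C(7,3) = 35; total = C(10,6) = 210.
P = 35/210 = 1/6 ≈ 0.1667.

1/6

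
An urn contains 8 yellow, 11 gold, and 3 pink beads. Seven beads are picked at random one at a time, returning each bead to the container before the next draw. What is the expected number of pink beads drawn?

21/22

By linearity of expectation, E[X] = Σ P(draw i is pink); each independent draw has P(pink) = 3/22.
E[X] = 7 · 3/22 = 21/22 ≈ 0.9545.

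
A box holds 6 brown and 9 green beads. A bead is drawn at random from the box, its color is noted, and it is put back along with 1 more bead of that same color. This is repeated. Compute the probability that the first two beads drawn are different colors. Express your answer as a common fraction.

Either brown then green, or green then brown; after the first draw the total is 16.
P = (6/15)·(9/16) + (9/15)·(6/16) = 9/20 ≈ 0.4500.

9/20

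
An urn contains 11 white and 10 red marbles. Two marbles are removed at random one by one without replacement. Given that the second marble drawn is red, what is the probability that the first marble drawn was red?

9/20

P(first=red and the second marble drawn is red) = (10/21)·(9/20) = 3/14.
P(the second marble drawn is red) = Σ over first color = 11/42 + 3/14 = 10/21.
By Bayes, P(first=red | the second marble drawn is red) = 3/14 / 10/21 = 9/20 ≈ 0.4500.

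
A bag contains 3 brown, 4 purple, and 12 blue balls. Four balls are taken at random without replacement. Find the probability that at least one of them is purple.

837/1292

Use the complement: P(at least one purple) = 1 − P(no purple).
P(none) = C(15,4)/C(19,4) = 1365/3876.
So P = 1 − 1365/3876 = 837/1292 ≈ 0.6478.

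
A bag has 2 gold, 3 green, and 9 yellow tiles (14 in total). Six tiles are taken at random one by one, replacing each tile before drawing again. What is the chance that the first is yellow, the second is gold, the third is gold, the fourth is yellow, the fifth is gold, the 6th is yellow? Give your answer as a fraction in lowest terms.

729/941192

Multiply the conditional probability of each draw in order, with replacement (the composition resets each draw).
P = (9/14) · (2/14) · (2/14) · (9/14) · (2/14) · (9/14) = 729/941192 ≈ 0.0008.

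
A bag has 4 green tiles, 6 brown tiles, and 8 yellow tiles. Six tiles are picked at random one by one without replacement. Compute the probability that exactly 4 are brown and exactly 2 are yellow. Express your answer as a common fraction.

5/221

Unordered draws without replacement: count favorable combinations over C(18,6).
Favorable = C(4,0) · C(6,4) · C(8,2) = 420; total = C(18,6) = 18564.
P = 420/18564 = 5/221 ≈ 0.0226.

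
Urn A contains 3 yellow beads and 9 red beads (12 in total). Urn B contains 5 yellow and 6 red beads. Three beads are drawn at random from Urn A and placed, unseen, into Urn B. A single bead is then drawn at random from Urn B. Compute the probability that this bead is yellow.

23/56

Condition on how many of the transferred beads are yellow (from Urn A: 3 yellow of 12; then Urn B has 14 total).
  0 yellow: C(3,0)C(9,3)/C(12,3) = 21/55; then P = 5/14
  1 yellow: C(3,1)C(9,2)/C(12,3) = 27/55; then P = 6/14
  2 yellow: C(3,2)C(9,1)/C(12,3) = 27/220; then P = 7/14
  3 yellow: C(3,3)C(9,0)/C(12,3) = 1/220; then P = 8/14
P(yellow from Urn B) = 23/56 ≈ 0.4107.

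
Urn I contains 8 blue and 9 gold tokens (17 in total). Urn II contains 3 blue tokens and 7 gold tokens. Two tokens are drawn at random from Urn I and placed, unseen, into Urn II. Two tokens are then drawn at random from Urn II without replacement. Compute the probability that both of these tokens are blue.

205/2244

Condition on how many of the transferred tokens are blue (from Urn I: 8 blue of 17; then Urn II has 12 total).
  0 blue: C(8,0)C(9,2)/C(17,2) = 9/34; then P = C(3,2)/C(12,2) = 1/22
  1 blue: C(8,1)C(9,1)/C(17,2) = 9/17; then P = C(4,2)/C(12,2) = 1/11
  2 blue: C(8,2)C(9,0)/C(17,2) = 7/34; then P = C(5,2)/C(12,2) = 5/33
P(both blue) = 205/2244 ≈ 0.0914.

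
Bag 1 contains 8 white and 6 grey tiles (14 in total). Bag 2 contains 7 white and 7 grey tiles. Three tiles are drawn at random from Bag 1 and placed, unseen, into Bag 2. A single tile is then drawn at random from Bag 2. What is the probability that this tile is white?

Condition on how many of the transferred tiles are white (from Bag 1: 8 white of 14; then Bag 2 has 17 total).
  0 white: C(8,0)C(6,3)/C(14,3) = 5/91; then P = 7/17
  1 white: C(8,1)C(6,2)/C(14,3) = 30/91; then P = 8/17
  2 white: C(8,2)C(6,1)/C(14,3) = 6/13; then P = 9/17
  3 white: C(8,3)C(6,0)/C(14,3) = 2/13; then P = 10/17
P(white from Bag 2) = 61/119 ≈ 0.5126.

61/119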